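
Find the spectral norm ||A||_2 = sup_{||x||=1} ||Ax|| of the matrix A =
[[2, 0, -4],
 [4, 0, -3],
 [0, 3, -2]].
||A||_2 ≈ 6.7532 (= sqrt(largest eigenvalue of A^T A))

||A||_2 = sigma_max(A) = sqrt(lambda_max(A^T A)). Form the symmetric matrix M = A^T A =
[[20, 0, -20],
 [0, 9, -6],
 [-20, -6, 29]].
Its characteristic polynomial (trace, sum of principal 2x2 minors, determinant of M give the coefficients) is
  p(λ) = det(λ I - M) = λ^3 - 58λ^2 + 585λ - 900.
No integer candidate from the rational root theorem (±divisors of 900) is a root, so the roots are irrational. The cubic discriminant is Δ = 175831200 > 0, so there are three distinct real roots. p(1) = -372 and p(2) = 46 have opposite signs, so a root lies in (1, 2); Newton's method refines it to λ ≈ 1.8762. p(10) = 150 and p(11) = -152 have opposite signs, so a root lies in (10, 11); Newton's method refines it to λ ≈ 10.5186. p(45) = -900 and p(46) = 618 have opposite signs, so a root lies in (45, 46); Newton's method refines it to λ ≈ 45.6053. Check (Vieta): the three roots sum to 58, matching tr M = 58.
So the eigenvalues of A^T A are ≈ 1.8762, 10.5186, 45.6053 (all ≥ 0, as they must be for A^T A). The largest is λ_max ≈ 45.6053, hence ||A||_2 = sqrt(λ_max) ≈ 6.7532.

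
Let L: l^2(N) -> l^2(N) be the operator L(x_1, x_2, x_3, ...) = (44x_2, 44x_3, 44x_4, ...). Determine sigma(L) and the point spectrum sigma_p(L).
sigma(L) = closed disk {z in C : |z| ≤ 44}; sigma_p(L) = open disk {z in C : |z| < 44}

Note L = 44·V where V is the unit left shift (V x)_k = x_{k+1}; so sigma(L) = 44·sigma(V) and ||L|| = 44||V||. ||L x||^2 = 1936sum_{k≥2} |x_k|^2 ≤ 1936||x||^2, with equality on {x : x_1 = 0}, so ||L|| = 44. For any lambda with |lambda| < 44, set r = lambda/44 (|r| < 1); the vector x = (1, r, r^2, ...) is in l^2 and satisfies L x = 44(r, r^2, ...) = lambda x, so lambda is an eigenvalue. On the boundary |lambda| = 44 the geometric series diverges, so no l^2 eigenvector exists, but these lambda lie in the approximate point spectrum. Hence sigma(L) is the closed disk of radius 44 and sigma_p(L) is the open disk.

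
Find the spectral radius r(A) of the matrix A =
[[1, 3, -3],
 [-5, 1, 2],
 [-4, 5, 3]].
r(A) ≈ 6.7101

The eigenvalues of A are the roots of its characteristic polynomial. With M = A (coefficients from the trace, the sum of principal 2x2 minors, and det A):
  p(λ) = det(λ I - M) = λ^3 - 5λ^2 - 77.
No integer candidate from the rational root theorem (±divisors of 77) is a root, so the roots are irrational. The cubic discriminant is Δ = -198583 < 0, so there is one real root and a complex-conjugate pair. p(6) = -41 and p(7) = 21 have opposite signs, so a root lies in (6, 7); Newton's method refines it to λ ≈ 6.7101. Dividing out (λ - (6.7101)) leaves approximately λ^2 + 1.7101λ + 11.4752. For λ^2 + 1.7101λ + 11.4752 the discriminant is -42.9762. It is negative, so the remaining roots are the complex-conjugate pair λ ≈ -0.8551 ± 3.2778i. Their product equals the constant term, so |λ|^2 ≈ 11.4752 and |λ| ≈ 3.3875.
Thus the eigenvalues (to 4 decimals) are 6.7101 (modulus 6.7101); -0.8551 ± 3.2778i (modulus 3.3875). The spectral radius is the largest modulus: r(A) ≈ 6.7101. (Cross-check: r(A) ≤ ||A||_2 ≈ 8.5296; equality holds whenever A is normal, though it can also hold for some non-normal A.)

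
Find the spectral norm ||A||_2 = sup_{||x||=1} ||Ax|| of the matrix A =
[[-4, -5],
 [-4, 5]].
||A||_2 = sqrt(50) ≈ 7.0711 (= sqrt(largest eigenvalue of A^T A))

||A||_2 = sigma_max(A) = sqrt(lambda_max(A^T A)). Form the symmetric matrix M = A^T A =
[[32, 0],
 [0, 50]].
Its characteristic polynomial (trace, determinant of M give the coefficients) is
  p(λ) = det(λ I - M) = λ^2 - 82λ + 1600.
For λ^2 - 82λ + 1600 the discriminant is 324. It is a perfect square (18^2), so the roots are rational: λ = (82 ± 18)/2 = 50, 32.
So the eigenvalues of A^T A are ≈ 32, 50 (all ≥ 0, as they must be for A^T A). The largest is λ_max = 50, hence ||A||_2 = sqrt(λ_max) = sqrt(50) ≈ 7.0711.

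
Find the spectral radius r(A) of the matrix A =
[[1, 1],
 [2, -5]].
r(A) = (4 + sqrt(44))/2 ≈ 5.3166

The eigenvalues of A are the roots of its characteristic polynomial. With M = A (coefficients from the trace and determinant):
  p(λ) = det(λ I - M) = λ^2 + 4λ - 7.
For λ^2 + 4λ - 7 the discriminant is 44. It is nonnegative but not a perfect square, so the roots are real and irrational: λ = (-4 ± sqrt(44))/2 ≈ 1.3166, -5.3166.
Thus the eigenvalues (to 4 decimals) are 1.3166 (modulus 1.3166); -5.3166 (modulus 5.3166). The spectral radius is the largest modulus: r(A) = (4 + sqrt(44))/2 ≈ 5.3166. (Cross-check: r(A) ≤ ||A||_2 ≈ 5.4157; equality holds whenever A is normal, though it can also hold for some non-normal A.)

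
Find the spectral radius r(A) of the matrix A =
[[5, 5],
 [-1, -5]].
r(A) = sqrt(80)/2 ≈ 4.4721

The eigenvalues of A are the roots of its characteristic polynomial. With M = A (coefficients from the trace and determinant):
  p(λ) = det(λ I - M) = λ^2 - 20.
For λ^2 - 20 the discriminant is 80. It is nonnegative but not a perfect square, so the roots are real and irrational: λ = ± sqrt(80)/2 ≈ 4.4721, -4.4721.
Thus the eigenvalues (to 4 decimals) are 4.4721 (modulus 4.4721); -4.4721 (modulus 4.4721). The spectral radius is the largest modulus: r(A) = sqrt(80)/2 ≈ 4.4721. (Cross-check: r(A) ≤ ||A||_2 ≈ 8.3852; equality holds whenever A is normal, though it can also hold for some non-normal A.)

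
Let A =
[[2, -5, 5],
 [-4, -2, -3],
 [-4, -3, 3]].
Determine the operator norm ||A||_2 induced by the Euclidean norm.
||A||_2 ≈ 8.284 (= sqrt(largest eigenvalue of A^T A))

||A||_2 = sigma_max(A) = sqrt(lambda_max(A^T A)). Form the symmetric matrix M = A^T A =
[[36, 10, 10],
 [10, 38, -28],
 [10, -28, 43]].
Its characteristic polynomial (trace, sum of principal 2x2 minors, determinant of M give the coefficients) is
  p(λ) = det(λ I - M) = λ^3 - 117λ^2 + 3566λ - 16900.
No integer candidate from the rational root theorem (±divisors of 16900) is a root, so the roots are irrational. The cubic discriminant is Δ = 3626518900 > 0, so there are three distinct real roots. p(5) = -1870 and p(6) = 500 have opposite signs, so a root lies in (5, 6); Newton's method refines it to λ ≈ 5.7818. p(42) = 572 and p(43) = -388 have opposite signs, so a root lies in (42, 43); Newton's method refines it to λ ≈ 42.5932. p(68) = -988 and p(69) = 626 have opposite signs, so a root lies in (68, 69); Newton's method refines it to λ ≈ 68.625. Check (Vieta): the three roots sum to 117, matching tr M = 117.
So the eigenvalues of A^T A are ≈ 5.7818, 42.5932, 68.625 (all ≥ 0, as they must be for A^T A). The largest is λ_max ≈ 68.625, hence ||A||_2 = sqrt(λ_max) ≈ 8.284.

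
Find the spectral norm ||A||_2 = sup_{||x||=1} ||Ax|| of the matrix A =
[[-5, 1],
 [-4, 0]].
||A||_2 = sqrt((42 + sqrt(1700))/2) ≈ 6.451 (= sqrt(largest eigenvalue of A^T A))

||A||_2 = sigma_max(A) = sqrt(lambda_max(A^T A)). Form the symmetric matrix M = A^T A =
[[41, -5],
 [-5, 1]].
Its characteristic polynomial (trace, determinant of M give the coefficients) is
  p(λ) = det(λ I - M) = λ^2 - 42λ + 16.
For λ^2 - 42λ + 16 the discriminant is 1700. It is nonnegative but not a perfect square, so the roots are real and irrational: λ = (42 ± sqrt(1700))/2 ≈ 41.6155, 0.3845.
So the eigenvalues of A^T A are ≈ 0.3845, 41.6155 (all ≥ 0, as they must be for A^T A). The largest is λ_max = (42 + sqrt(1700))/2 ≈ 41.6155, hence ||A||_2 = sqrt(λ_max) = sqrt((42 + sqrt(1700))/2) ≈ 6.451.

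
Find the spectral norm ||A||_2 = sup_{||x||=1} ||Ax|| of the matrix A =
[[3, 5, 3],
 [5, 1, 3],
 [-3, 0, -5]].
||A||_2 ≈ 9.6338 (= sqrt(largest eigenvalue of A^T A))

||A||_2 = sigma_max(A) = sqrt(lambda_max(A^T A)). Form the symmetric matrix M = A^T A =
[[43, 20, 39],
 [20, 26, 18],
 [39, 18, 43]].
Its characteristic polynomial (trace, sum of principal 2x2 minors, determinant of M give the coefficients) is
  p(λ) = det(λ I - M) = λ^3 - 112λ^2 + 1840λ - 5476.
No integer candidate from the rational root theorem (±divisors of 5476) is a root, so the roots are irrational. The cubic discriminant is Δ = 6280663376 > 0, so there are three distinct real roots. p(3) = -937 and p(4) = 156 have opposite signs, so a root lies in (3, 4); Newton's method refines it to λ ≈ 3.8452. p(15) = 299 and p(16) = -612 have opposite signs, so a root lies in (15, 16); Newton's method refines it to λ ≈ 15.3445. p(92) = -5476 and p(93) = 1313 have opposite signs, so a root lies in (92, 93); Newton's method refines it to λ ≈ 92.8104. Check (Vieta): the three roots sum to 112, matching tr M = 112.
So the eigenvalues of A^T A are ≈ 3.8452, 15.3445, 92.8104 (all ≥ 0, as they must be for A^T A). The largest is λ_max ≈ 92.8104, hence ||A||_2 = sqrt(λ_max) ≈ 9.6338.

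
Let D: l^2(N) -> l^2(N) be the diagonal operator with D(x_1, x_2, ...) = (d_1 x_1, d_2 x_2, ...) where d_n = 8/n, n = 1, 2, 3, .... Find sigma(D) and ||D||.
sigma(D) = {8/n : n ≥ 1} ∪ {0}; ||D|| = 8

A bounded diagonal operator on l^2 with diagonal entries d_n has spectrum equal to the closure of {d_n : n ≥ 1}: every d_n is an eigenvalue (with eigenvector e_n), so {d_n} ⊂ sigma(D); the spectrum is closed, so its closure is too; and for lambda not in the closure, (D - lambda I) has bounded inverse (the diagonal entries 1/(d_n - lambda) are bounded). For our sequence d_n = 8/n, n = 1, 2, 3, ...:
  - {d_n} = {8/n : n ≥ 1}; the only limit point is 0
  - closure = {8/n : n ≥ 1} ∪ {0}
For the norm: a diagonal operator has ||D|| = sup_n |d_n|. Here d_n = 8/n is positive and decreasing, so sup_n |d_n| = d_1 = 8. So ||D|| = 8.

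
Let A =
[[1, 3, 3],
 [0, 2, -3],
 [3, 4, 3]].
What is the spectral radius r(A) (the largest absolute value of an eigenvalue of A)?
r(A) ≈ 4.7536

The eigenvalues of A are the roots of its characteristic polynomial. With M = A (coefficients from the trace, the sum of principal 2x2 minors, and det A):
  p(λ) = det(λ I - M) = λ^3 - 6λ^2 + 14λ + 27.
No integer candidate from the rational root theorem (±divisors of 27) is a root, so the roots are irrational. The cubic discriminant is Δ = -41099 < 0, so there is one real root and a complex-conjugate pair. p(-2) = -33 and p(-1) = 6 have opposite signs, so a root lies in (-2, -1); Newton's method refines it to λ ≈ -1.1949. Dividing out (λ - (-1.1949)) leaves approximately λ^2 - 7.1949λ + 22.5968. For λ^2 - 7.1949λ + 22.5968 the discriminant is -38.6213. It is negative, so the remaining roots are the complex-conjugate pair λ ≈ 3.5974 ± 3.1073i. Their product equals the constant term, so |λ|^2 ≈ 22.5968 and |λ| ≈ 4.7536.
Thus the eigenvalues (to 4 decimals) are -1.1949 (modulus 1.1949); 3.5974 ± 3.1073i (modulus 4.7536). The spectral radius is the largest modulus: r(A) ≈ 4.7536. (Cross-check: r(A) ≤ ||A||_2 ≈ 7.1984; equality holds whenever A is normal, though it can also hold for some non-normal A.)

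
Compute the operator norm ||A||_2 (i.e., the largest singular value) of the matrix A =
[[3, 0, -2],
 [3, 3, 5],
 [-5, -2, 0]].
||A||_2 ≈ 7.7206 (= sqrt(largest eigenvalue of A^T A))

||A||_2 = sigma_max(A) = sqrt(lambda_max(A^T A)). Form the symmetric matrix M = A^T A =
[[43, 19, 9],
 [19, 13, 15],
 [9, 15, 29]].
Its characteristic polynomial (trace, sum of principal 2x2 minors, determinant of M give the coefficients) is
  p(λ) = det(λ I - M) = λ^3 - 85λ^2 + 1516λ - 144.
No integer candidate from the rational root theorem (±divisors of 144) is a root, so the roots are irrational. The cubic discriminant is Δ = 2647984464 > 0, so there are three distinct real roots. p(0) = -144 and p(1) = 1288 have opposite signs, so a root lies in (0, 1); Newton's method refines it to λ ≈ 0.0955. p(25) = 256 and p(26) = -612 have opposite signs, so a root lies in (25, 26); Newton's method refines it to λ ≈ 25.297. p(59) = -1206 and p(60) = 816 have opposite signs, so a root lies in (59, 60); Newton's method refines it to λ ≈ 59.6075. Check (Vieta): the three roots sum to 85, matching tr M = 85.
So the eigenvalues of A^T A are ≈ 0.0955, 25.297, 59.6075 (all ≥ 0, as they must be for A^T A). The largest is λ_max ≈ 59.6075, hence ||A||_2 = sqrt(λ_max) ≈ 7.7206.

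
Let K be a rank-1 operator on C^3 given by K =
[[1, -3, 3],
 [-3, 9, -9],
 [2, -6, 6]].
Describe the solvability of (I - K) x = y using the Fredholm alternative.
(I - K) is invertible (det(I - K) = -15 ≠ 0), so for every y in C^3 the equation (I - K) x = y has a unique solution.

K has rank 1, so it is an outer product K = u v^T: every row of K is a multiple of one row vector. Reading off the entries, u = (-1, 3, -2) and v = (-1, 3, -3) (row i of K equals u_i·v^T). A rank-one matrix u v^T satisfies K u = u (v·u) and kills the (2)-dimensional subspace v^⊥, so its characteristic polynomial is lambda^2 (lambda - v·u) with v·u = tr K = 16. Hence the eigenvalues of I - K are 1 (multiplicity 2) and 1 - (16) = -15, so det(I - K) = -15. (Direct check: I - K =
[[0, 3, -3],
 [3, -8, 9],
 [-2, 6, -5]]
has determinant -15.) The finite-dimensional Fredholm alternative says: either (I - K) is invertible, or ker(I - K) ≠ {0} and then range(I - K) = ker((I - K)^*)^⊥, with dim ker(I - K) = dim ker((I - K)^*). Since det(I - K) ≠ 0, 1 is not an eigenvalue of K and ker(I - K) = {0}, so we are in the first case: for every y there is a unique x = (I - K)^(-1) y. Explicitly, by the Sherman–Morrison formula, (I - u v^T)^(-1) = I + u v^T/(1 - v·u), i.e. (I - K)^(-1) = I + K/(-15).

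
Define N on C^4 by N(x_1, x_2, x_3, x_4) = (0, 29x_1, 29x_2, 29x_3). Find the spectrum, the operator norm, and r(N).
sigma(N) = {0}; ||N|| = 29; r(N) = 0. (N is nilpotent with N^4 = 0.)

On C^4, N is a strictly lower-triangular matrix with 29 on the subdiagonal and zeros elsewhere, so its characteristic polynomial is lambda^4 and every eigenvalue is 0: sigma(N) = {0}. For the operator norm, N e_i = 29e_{i+1} for i = 1, ..., 3 and N e_4 = 0, so the singular values of N are 29 (with multiplicity 3) and 0; hence ||N|| = 29. The spectral radius r(N) = max|lambda| = 0. Note ||N|| > r(N) — characteristic of non-normal nilpotent operators. Indeed N^4 = 0.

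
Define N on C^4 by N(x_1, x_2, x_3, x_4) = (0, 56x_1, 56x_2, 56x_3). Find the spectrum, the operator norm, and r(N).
sigma(N) = {0}; ||N|| = 56; r(N) = 0. (N is nilpotent with N^4 = 0.)

On C^4, N is a strictly lower-triangular matrix with 56 on the subdiagonal and zeros elsewhere, so its characteristic polynomial is lambda^4 and every eigenvalue is 0: sigma(N) = {0}. For the operator norm, N e_i = 56e_{i+1} for i = 1, ..., 3 and N e_4 = 0, so the singular values of N are 56 (with multiplicity 3) and 0; hence ||N|| = 56. The spectral radius r(N) = max|lambda| = 0. Note ||N|| > r(N) — characteristic of non-normal nilpotent operators. Indeed N^4 = 0.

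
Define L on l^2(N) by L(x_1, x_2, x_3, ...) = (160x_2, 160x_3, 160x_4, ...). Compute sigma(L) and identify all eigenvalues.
sigma(L) = closed disk {z in C : |z| ≤ 160}; sigma_p(L) = open disk {z in C : |z| < 160}

Note L = 160·V where V is the unit left shift (V x)_k = x_{k+1}; so sigma(L) = 160·sigma(V) and ||L|| = 160||V||. ||L x||^2 = 25600sum_{k≥2} |x_k|^2 ≤ 25600||x||^2, with equality on {x : x_1 = 0}, so ||L|| = 160. For any lambda with |lambda| < 160, set r = lambda/160 (|r| < 1); the vector x = (1, r, r^2, ...) is in l^2 and satisfies L x = 160(r, r^2, ...) = lambda x, so lambda is an eigenvalue. On the boundary |lambda| = 160 the geometric series diverges, so no l^2 eigenvector exists, but these lambda lie in the approximate point spectrum. Hence sigma(L) is the closed disk of radius 160 and sigma_p(L) is the open disk.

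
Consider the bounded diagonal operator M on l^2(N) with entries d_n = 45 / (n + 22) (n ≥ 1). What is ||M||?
||M|| = 45/23 (attained at n = 1)

For M diagonal, ||M|| = sup_n |d_n| = sup_n 45/(n + 22). This is positive and strictly decreasing in n, so the supremum is attained at n = 1: d_1 = 45/(1 + 22) = 45/23. Hence ||M|| = 45/23.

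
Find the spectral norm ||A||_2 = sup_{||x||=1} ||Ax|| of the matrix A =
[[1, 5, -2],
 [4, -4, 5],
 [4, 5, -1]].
||A||_2 ≈ 9.3467 (= sqrt(largest eigenvalue of A^T A))

||A||_2 = sigma_max(A) = sqrt(lambda_max(A^T A)). Form the symmetric matrix M = A^T A =
[[33, 9, 14],
 [9, 66, -35],
 [14, -35, 30]].
Its characteristic polynomial (trace, sum of principal 2x2 minors, determinant of M give the coefficients) is
  p(λ) = det(λ I - M) = λ^3 - 129λ^2 + 3646λ - 729.
No integer candidate from the rational root theorem (±divisors of 729) is a root, so the roots are irrational. The cubic discriminant is Δ = 27241979729 > 0, so there are three distinct real roots. p(0) = -729 and p(1) = 2789 have opposite signs, so a root lies in (0, 1); Newton's method refines it to λ ≈ 0.2014. p(41) = 829 and p(42) = -1065 have opposite signs, so a root lies in (41, 42); Newton's method refines it to λ ≈ 41.4383. p(87) = -1425 and p(88) = 2615 have opposite signs, so a root lies in (87, 88); Newton's method refines it to λ ≈ 87.3603. Check (Vieta): the three roots sum to 129, matching tr M = 129.
So the eigenvalues of A^T A are ≈ 0.2014, 41.4383, 87.3603 (all ≥ 0, as they must be for A^T A). The largest is λ_max ≈ 87.3603, hence ||A||_2 = sqrt(λ_max) ≈ 9.3467.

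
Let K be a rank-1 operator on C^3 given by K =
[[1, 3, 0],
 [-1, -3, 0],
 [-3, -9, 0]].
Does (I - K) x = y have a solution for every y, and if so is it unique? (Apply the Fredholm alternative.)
(I - K) is invertible (det(I - K) = 3 ≠ 0), so for every y in C^3 the equation (I - K) x = y has a unique solution.

K has rank 1, so it is an outer product K = u v^T: every row of K is a multiple of one row vector. Reading off the entries, u = (1, -1, -3) and v = (1, 3, 0) (row i of K equals u_i·v^T). A rank-one matrix u v^T satisfies K u = u (v·u) and kills the (2)-dimensional subspace v^⊥, so its characteristic polynomial is lambda^2 (lambda - v·u) with v·u = tr K = -2. Hence the eigenvalues of I - K are 1 (multiplicity 2) and 1 - (-2) = 3, so det(I - K) = 3. (Direct check: I - K =
[[0, -3, 0],
 [1, 4, 0],
 [3, 9, 1]]
has determinant 3.) The finite-dimensional Fredholm alternative says: either (I - K) is invertible, or ker(I - K) ≠ {0} and then range(I - K) = ker((I - K)^*)^⊥, with dim ker(I - K) = dim ker((I - K)^*). Since det(I - K) ≠ 0, 1 is not an eigenvalue of K and ker(I - K) = {0}, so we are in the first case: for every y there is a unique x = (I - K)^(-1) y. Explicitly, by the Sherman–Morrison formula, (I - u v^T)^(-1) = I + u v^T/(1 - v·u), i.e. (I - K)^(-1) = I + K/(3).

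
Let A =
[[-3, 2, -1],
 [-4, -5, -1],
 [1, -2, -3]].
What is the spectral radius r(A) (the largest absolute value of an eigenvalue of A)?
r(A) ≈ 4.805

The eigenvalues of A are the roots of its characteristic polynomial. With M = A (coefficients from the trace, the sum of principal 2x2 minors, and det A):
  p(λ) = det(λ I - M) = λ^3 + 11λ^2 + 46λ + 78.
No integer candidate from the rational root theorem (±divisors of 78) is a root, so the roots are irrational. The cubic discriminant is Δ = -2424 < 0, so there is one real root and a complex-conjugate pair. p(-5) = -2 and p(-4) = 6 have opposite signs, so a root lies in (-5, -4); Newton's method refines it to λ ≈ -4.805. Dividing out (λ - (-4.805)) leaves approximately λ^2 + 6.195λ + 16.233. For λ^2 + 6.195λ + 16.233 the discriminant is -26.5543. It is negative, so the remaining roots are the complex-conjugate pair λ ≈ -3.0975 ± 2.5765i. Their product equals the constant term, so |λ|^2 ≈ 16.233 and |λ| ≈ 4.029.
Thus the eigenvalues (to 4 decimals) are -4.805 (modulus 4.805); -3.0975 ± 2.5765i (modulus 4.029). The spectral radius is the largest modulus: r(A) ≈ 4.805. (Cross-check: r(A) ≤ ||A||_2 ≈ 6.6892; equality holds whenever A is normal, though it can also hold for some non-normal A.)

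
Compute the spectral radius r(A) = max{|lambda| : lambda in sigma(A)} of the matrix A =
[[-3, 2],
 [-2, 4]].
r(A) = (1 + sqrt(33))/2 ≈ 3.3723

The eigenvalues of A are the roots of its characteristic polynomial. With M = A (coefficients from the trace and determinant):
  p(λ) = det(λ I - M) = λ^2 - λ - 8.
For λ^2 - λ - 8 the discriminant is 33. It is nonnegative but not a perfect square, so the roots are real and irrational: λ = (1 ± sqrt(33))/2 ≈ 3.3723, -2.3723.
Thus the eigenvalues (to 4 decimals) are 3.3723 (modulus 3.3723); -2.3723 (modulus 2.3723). The spectral radius is the largest modulus: r(A) = (1 + sqrt(33))/2 ≈ 3.3723. (Cross-check: r(A) ≤ ||A||_2 ≈ 5.5616; equality holds whenever A is normal, though it can also hold for some non-normal A.)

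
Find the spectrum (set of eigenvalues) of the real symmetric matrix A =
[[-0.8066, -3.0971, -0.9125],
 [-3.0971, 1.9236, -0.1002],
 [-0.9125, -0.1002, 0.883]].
sigma(A) ≈ {-3, 1, 4}

A is real symmetric, so its spectrum consists of real eigenvalues. Expanding the characteristic polynomial of the displayed matrix gives
  det(λ I - A) = p(λ) = λ^3 + (-2)λ^2 + (-11)λ + (12).
Solving p(λ) = 0 yields eigenvalues ≈ -3, 1, 4. (A is shown rounded to 4 decimals, so these recover the underlying integer eigenvalues to within that precision.)
Verification: the trace of A = 2 equals the sum of eigenvalues 2, and det(A) ≈ -11.9998 matches the eigenvalue product -12.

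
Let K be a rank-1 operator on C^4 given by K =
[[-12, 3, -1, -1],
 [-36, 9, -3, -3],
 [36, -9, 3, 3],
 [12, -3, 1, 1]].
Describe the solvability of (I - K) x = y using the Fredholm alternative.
(I - K) is singular (det(I - K) = 0, i.e. 1 ∈ sigma(K)). (I - K) x = y is solvable iff y ⊥ ker((I - K)^*) = span{(-12, 3, -1, -1)}, i.e. iff -12y_1 + 3y_2 - y_3 - y_4 = 0. When solvable, the solutions are x = y + c·(1, 3, -3, -1), c arbitrary (ker(I - K) = span{(1, 3, -3, -1)}, dimension 1).

K has rank 1, so it is an outer product K = u v^T: every row of K is a multiple of one row vector. Reading off the entries, u = (1, 3, -3, -1) and v = (-12, 3, -1, -1) (row i of K equals u_i·v^T). A rank-one matrix u v^T satisfies K u = u (v·u) and kills the (3)-dimensional subspace v^⊥, so its characteristic polynomial is lambda^3 (lambda - v·u) with v·u = tr K = 1. Hence the eigenvalues of I - K are 1 (multiplicity 3) and 1 - (1) = 0, so det(I - K) = 0. (Direct check: I - K =
[[13, -3, 1, 1],
 [36, -8, 3, 3],
 [-36, 9, -2, -3],
 [-12, 3, -1, 0]]
has determinant 0.) So 1 is an eigenvalue of K and (I - K) is not invertible. The finite-dimensional Fredholm alternative says: either (I - K) is invertible, or ker(I - K) ≠ {0} and then range(I - K) = ker((I - K)^*)^⊥, with dim ker(I - K) = dim ker((I - K)^*). We are in the second case, so we need both kernels. Kernel of I - K: (I - K) u = u - u (v·u) = u - u = 0, so ker(I - K) = span{u} = span{(1, 3, -3, -1)} (it is exactly 1-dimensional because rank(I - K) = 3). Kernel of the adjoint: K is real, so (I - K)^* = I - K^T = I - v u^T, and (I - v u^T) v = v - v (u·v) = 0; hence ker((I - K)^*) = span{v} = span{(-12, 3, -1, -1)}. Therefore (I - K) x = y is solvable iff <y, v> = 0, i.e. iff -12y_1 + 3y_2 - y_3 - y_4 = 0. When this holds, K y = u (v·y) = 0, so (I - K) y = y and x = y is a particular solution; the full solution set is the line x = y + c·u = y + c·(1, 3, -3, -1), c ∈ C.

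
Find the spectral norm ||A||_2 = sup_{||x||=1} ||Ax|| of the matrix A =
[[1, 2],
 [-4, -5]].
||A||_2 = sqrt((46 + sqrt(2080))/2) ≈ 6.7678 (= sqrt(largest eigenvalue of A^T A))

||A||_2 = sigma_max(A) = sqrt(lambda_max(A^T A)). Form the symmetric matrix M = A^T A =
[[17, 22],
 [22, 29]].
Its characteristic polynomial (trace, determinant of M give the coefficients) is
  p(λ) = det(λ I - M) = λ^2 - 46λ + 9.
For λ^2 - 46λ + 9 the discriminant is 2080. It is nonnegative but not a perfect square, so the roots are real and irrational: λ = (46 ± sqrt(2080))/2 ≈ 45.8035, 0.1965.
So the eigenvalues of A^T A are ≈ 0.1965, 45.8035 (all ≥ 0, as they must be for A^T A). The largest is λ_max = (46 + sqrt(2080))/2 ≈ 45.8035, hence ||A||_2 = sqrt(λ_max) = sqrt((46 + sqrt(2080))/2) ≈ 6.7678.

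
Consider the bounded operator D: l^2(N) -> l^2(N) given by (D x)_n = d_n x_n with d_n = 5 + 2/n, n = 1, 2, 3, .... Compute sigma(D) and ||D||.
sigma(D) = {5 + 2/n : n ≥ 1} ∪ {5}; ||D|| = 7

A bounded diagonal operator on l^2 with diagonal entries d_n has spectrum equal to the closure of {d_n : n ≥ 1}: every d_n is an eigenvalue (with eigenvector e_n), so {d_n} ⊂ sigma(D); the spectrum is closed, so its closure is too; and for lambda not in the closure, (D - lambda I) has bounded inverse (the diagonal entries 1/(d_n - lambda) are bounded). For our sequence d_n = 5 + 2/n, n = 1, 2, 3, ...:
  - {d_n} = {5 + 2/n : n ≥ 1}; the only limit point is 5
  - closure = {5 + 2/n : n ≥ 1} ∪ {5}
For the norm: a diagonal operator has ||D|| = sup_n |d_n|. Here d_n = 5 + 2/n is positive and decreasing, so sup_n |d_n| = d_1 = 5 + 2 = 7. So ||D|| = 7.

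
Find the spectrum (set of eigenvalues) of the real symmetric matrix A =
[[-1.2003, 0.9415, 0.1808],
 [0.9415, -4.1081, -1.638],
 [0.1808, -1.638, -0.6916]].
sigma(A) ≈ {-5, -1, 0}

A is real symmetric, so its spectrum consists of real eigenvalues. Expanding the characteristic polynomial of the displayed matrix gives
  det(λ I - A) = p(λ) = λ^3 + (6)λ^2 + (5)λ + (0).
Solving p(λ) = 0 yields eigenvalues ≈ -5, -1, 0. (A is shown rounded to 4 decimals, so these recover the underlying integer eigenvalues to within that precision.)
Verification: the trace of A = -6 equals the sum of eigenvalues -6, and det(A) ≈ -0.0001 matches the eigenvalue product 0.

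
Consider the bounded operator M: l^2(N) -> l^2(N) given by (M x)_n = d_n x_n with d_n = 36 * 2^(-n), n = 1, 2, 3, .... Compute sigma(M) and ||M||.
sigma(M) = {36 * 2^(-n) : n ≥ 1} ∪ {0}; ||M|| = 18

A bounded diagonal operator on l^2 with diagonal entries d_n has spectrum equal to the closure of {d_n : n ≥ 1}: every d_n is an eigenvalue (with eigenvector e_n), so {d_n} ⊂ sigma(M); the spectrum is closed, so its closure is too; and for lambda not in the closure, (M - lambda I) has bounded inverse (the diagonal entries 1/(d_n - lambda) are bounded). For our sequence d_n = 36 * 2^(-n), n = 1, 2, 3, ...:
  - {d_n} = {36 * 2^(-n) : n ≥ 1}; the only limit point is 0
  - closure = {36 * 2^(-n) : n ≥ 1} ∪ {0}
For the norm: a diagonal operator has ||M|| = sup_n |d_n|. Here d_n = 36 * 2^(-n) is positive and decreasing, so sup_n |d_n| = d_1 = 36/2 = 18. So ||M|| = 18.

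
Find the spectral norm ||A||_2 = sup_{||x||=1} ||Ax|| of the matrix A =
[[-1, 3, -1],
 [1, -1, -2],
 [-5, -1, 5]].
||A||_2 ≈ 7.4246 (= sqrt(largest eigenvalue of A^T A))

||A||_2 = sigma_max(A) = sqrt(lambda_max(A^T A)). Form the symmetric matrix M = A^T A =
[[27, 1, -26],
 [1, 11, -6],
 [-26, -6, 30]].
Its characteristic polynomial (trace, sum of principal 2x2 minors, determinant of M give the coefficients) is
  p(λ) = det(λ I - M) = λ^3 - 68λ^2 + 724λ - 784.
No integer candidate from the rational root theorem (±divisors of 784) is a root, so the roots are irrational. The cubic discriminant is Δ = 597883648 > 0, so there are three distinct real roots. p(1) = -127 and p(2) = 400 have opposite signs, so a root lies in (1, 2); Newton's method refines it to λ ≈ 1.2202. p(11) = 283 and p(12) = -160 have opposite signs, so a root lies in (11, 12); Newton's method refines it to λ ≈ 11.6558. p(55) = -289 and p(56) = 2128 have opposite signs, so a root lies in (55, 56); Newton's method refines it to λ ≈ 55.124. Check (Vieta): the three roots sum to 68, matching tr M = 68.
So the eigenvalues of A^T A are ≈ 1.2202, 11.6558, 55.124 (all ≥ 0, as they must be for A^T A). The largest is λ_max ≈ 55.124, hence ||A||_2 = sqrt(λ_max) ≈ 7.4246.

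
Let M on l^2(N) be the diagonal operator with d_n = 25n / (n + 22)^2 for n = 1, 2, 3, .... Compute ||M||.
||M|| = 25/88 (attained at n = 22)

For M diagonal, ||M|| = sup_n |d_n|. Treat f(x) = 25x / (x + 22)^2 for real x > 0. By the quotient rule, f'(x) = 25(22 - x)/(x + 22)^3, which is positive for x < 22 and negative for x > 22. So f has a unique maximum at x = 22, and since 22 is a positive integer, the supremum over n ≥ 1 is attained at n = 22: d_22 = 25·22/(22 + 22)^2 = 25·22/1936 = 25/88. Hence ||M|| = 25/88.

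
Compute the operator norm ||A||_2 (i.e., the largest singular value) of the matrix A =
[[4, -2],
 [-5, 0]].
||A||_2 = sqrt((45 + sqrt(1625))/2) ≈ 6.5311 (= sqrt(largest eigenvalue of A^T A))

||A||_2 = sigma_max(A) = sqrt(lambda_max(A^T A)). Form the symmetric matrix M = A^T A =
[[41, -8],
 [-8, 4]].
Its characteristic polynomial (trace, determinant of M give the coefficients) is
  p(λ) = det(λ I - M) = λ^2 - 45λ + 100.
For λ^2 - 45λ + 100 the discriminant is 1625. It is nonnegative but not a perfect square, so the roots are real and irrational: λ = (45 ± sqrt(1625))/2 ≈ 42.6556, 2.3444.
So the eigenvalues of A^T A are ≈ 2.3444, 42.6556 (all ≥ 0, as they must be for A^T A). The largest is λ_max = (45 + sqrt(1625))/2 ≈ 42.6556, hence ||A||_2 = sqrt(λ_max) = sqrt((45 + sqrt(1625))/2) ≈ 6.5311.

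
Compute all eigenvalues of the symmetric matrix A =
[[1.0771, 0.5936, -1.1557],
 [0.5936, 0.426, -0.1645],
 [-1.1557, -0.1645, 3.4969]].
sigma(A) ≈ {0, 1, 4}

A is real symmetric, so its spectrum consists of real eigenvalues. Expanding the characteristic polynomial of the displayed matrix gives
  det(λ I - A) = p(λ) = λ^3 + (-5)λ^2 + (4)λ + (0).
Solving p(λ) = 0 yields eigenvalues ≈ 0, 1, 4. (A is shown rounded to 4 decimals, so these recover the underlying integer eigenvalues to within that precision.)
Verification: the trace of A = 5 equals the sum of eigenvalues 5, and det(A) ≈ -0.0001 matches the eigenvalue product 0.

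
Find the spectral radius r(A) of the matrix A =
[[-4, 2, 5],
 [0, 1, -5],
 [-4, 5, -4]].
r(A) ≈ 7.0613

The eigenvalues of A are the roots of its characteristic polynomial. With M = A (coefficients from the trace, the sum of principal 2x2 minors, and det A):
  p(λ) = det(λ I - M) = λ^3 + 7λ^2 + 53λ + 24.
No integer candidate from the rational root theorem (±divisors of 24) is a root, so the roots are irrational. The cubic discriminant is Δ = -346075 < 0, so there is one real root and a complex-conjugate pair. p(-1) = -23 and p(0) = 24 have opposite signs, so a root lies in (-1, 0); Newton's method refines it to λ ≈ -0.4813. Dividing out (λ - (-0.4813)) leaves approximately λ^2 + 6.5187λ + 49.8624. For λ^2 + 6.5187λ + 49.8624 the discriminant is -156.9565. It is negative, so the remaining roots are the complex-conjugate pair λ ≈ -3.2593 ± 6.2641i. Their product equals the constant term, so |λ|^2 ≈ 49.8624 and |λ| ≈ 7.0613.
Thus the eigenvalues (to 4 decimals) are -0.4813 (modulus 0.4813); -3.2593 ± 6.2641i (modulus 7.0613). The spectral radius is the largest modulus: r(A) ≈ 7.0613. (Cross-check: r(A) ≤ ||A||_2 ≈ 8.5305; equality holds whenever A is normal, though it can also hold for some non-normal A.)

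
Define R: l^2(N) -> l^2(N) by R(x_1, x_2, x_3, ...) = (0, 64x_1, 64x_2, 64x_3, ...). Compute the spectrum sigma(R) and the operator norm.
sigma(R) = closed disk {z in C : |z| ≤ 64}; ||R|| = 64

Note R = 64·U where U is the unit right shift (U x)_k = x_{k-1} (with x_0 := 0); so ||R|| = 64||U|| and sigma(R) = 64·sigma(U). ||R x||^2 = sum_{k≥1} |64x_k|^2 = 4096||x||^2, so ||R|| = 64 and sigma(R) ⊂ {|z| ≤ 64}. For any |lambda| < 64, the equation (R - lambda I) x = 0 forces x_1 = 0, then 64x_k = lambda x_{k+1} ⇒ x = 0, so R has no eigenvalues. But (R - lambda I) is not surjective for |lambda| < 64: solving (R - lambda I) x = e_1 would require x_n proportional to (lambda/64)^(-n), which is not in l^2. So every |lambda| < 64 lies in the residual spectrum. The boundary |lambda| = 64 is in the approximate point spectrum (the spectrum is closed). Hence sigma(R) is the closed disk of radius 64.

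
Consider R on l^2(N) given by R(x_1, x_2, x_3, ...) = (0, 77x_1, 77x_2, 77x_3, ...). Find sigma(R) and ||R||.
sigma(R) = closed disk {z in C : |z| ≤ 77}; ||R|| = 77

Note R = 77·U where U is the unit right shift (U x)_k = x_{k-1} (with x_0 := 0); so ||R|| = 77||U|| and sigma(R) = 77·sigma(U). ||R x||^2 = sum_{k≥1} |77x_k|^2 = 5929||x||^2, so ||R|| = 77 and sigma(R) ⊂ {|z| ≤ 77}. For any |lambda| < 77, the equation (R - lambda I) x = 0 forces x_1 = 0, then 77x_k = lambda x_{k+1} ⇒ x = 0, so R has no eigenvalues. But (R - lambda I) is not surjective for |lambda| < 77: solving (R - lambda I) x = e_1 would require x_n proportional to (lambda/77)^(-n), which is not in l^2. So every |lambda| < 77 lies in the residual spectrum. The boundary |lambda| = 77 is in the approximate point spectrum (the spectrum is closed). Hence sigma(R) is the closed disk of radius 77.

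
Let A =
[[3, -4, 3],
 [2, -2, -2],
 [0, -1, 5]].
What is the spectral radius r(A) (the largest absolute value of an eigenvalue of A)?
r(A) ≈ 4.8951

The eigenvalues of A are the roots of its characteristic polynomial. With M = A (coefficients from the trace, the sum of principal 2x2 minors, and det A):
  p(λ) = det(λ I - M) = λ^3 - 6λ^2 + 5λ + 2.
No integer candidate from the rational root theorem (±divisors of 2) is a root, so the roots are irrational. The cubic discriminant is Δ = 940 > 0, so there are three distinct real roots. p(-1) = -10 and p(0) = 2 have opposite signs, so a root lies in (-1, 0); Newton's method refines it to λ ≈ -0.2924. p(1) = 2 and p(2) = -4 have opposite signs, so a root lies in (1, 2); Newton's method refines it to λ ≈ 1.3973. p(4) = -10 and p(5) = 2 have opposite signs, so a root lies in (4, 5); Newton's method refines it to λ ≈ 4.8951. Check (Vieta): the three roots sum to 6, matching tr M = 6.
Thus the eigenvalues (to 4 decimals) are -0.2924 (modulus 0.2924); 1.3973 (modulus 1.3973); 4.8951 (modulus 4.8951). The spectral radius is the largest modulus: r(A) ≈ 4.8951. (Cross-check: r(A) ≤ ||A||_2 ≈ 7.0325; equality holds whenever A is normal, though it can also hold for some non-normal A.)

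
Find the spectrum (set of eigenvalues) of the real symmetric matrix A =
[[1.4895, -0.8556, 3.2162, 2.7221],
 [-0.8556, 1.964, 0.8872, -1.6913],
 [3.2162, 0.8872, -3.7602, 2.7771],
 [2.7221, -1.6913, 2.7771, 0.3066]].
sigma(A) ≈ {-6, -2, 2, 6}

A is real symmetric, so its spectrum consists of real eigenvalues. Expanding the characteristic polynomial of the displayed matrix gives
  det(λ I - A) = p(λ) = λ^4 + (0)λ^3 + (-40)λ^2 + (0)λ + (144).
Solving p(λ) = 0 yields eigenvalues ≈ -6, -2, 2, 6. (A is shown rounded to 4 decimals, so these recover the underlying integer eigenvalues to within that precision.)
Verification: the trace of A = 0 equals the sum of eigenvalues 0, and det(A) ≈ 143.9995 matches the eigenvalue product 144.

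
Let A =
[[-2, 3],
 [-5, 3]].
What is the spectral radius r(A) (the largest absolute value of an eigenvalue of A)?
r(A) = 3

The eigenvalues of A are the roots of its characteristic polynomial. With M = A (coefficients from the trace and determinant):
  p(λ) = det(λ I - M) = λ^2 - λ + 9.
For λ^2 - λ + 9 the discriminant is -35. It is negative, so the roots are the complex-conjugate pair λ = 1/2 ± (sqrt(35)/2) i ≈ 0.5 ± 2.958i. For a conjugate pair the product of the roots equals the constant term, so |λ|^2 = 9 and |λ| = sqrt(9) = 3.
Thus the eigenvalues (to 4 decimals) are 0.5 ± 2.958i (modulus 3). The spectral radius is the largest modulus: r(A) = 3. (Cross-check: r(A) ≤ ||A||_2 ≈ 6.7237; equality holds whenever A is normal, though it can also hold for some non-normal A.)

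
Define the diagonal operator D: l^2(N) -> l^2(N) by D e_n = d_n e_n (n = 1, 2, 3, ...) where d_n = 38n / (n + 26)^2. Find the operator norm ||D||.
||D|| = 19/52 (attained at n = 26)

For D diagonal, ||D|| = sup_n |d_n|. Treat f(x) = 38x / (x + 26)^2 for real x > 0. By the quotient rule, f'(x) = 38(26 - x)/(x + 26)^3, which is positive for x < 26 and negative for x > 26. So f has a unique maximum at x = 26, and since 26 is a positive integer, the supremum over n ≥ 1 is attained at n = 26: d_26 = 38·26/(26 + 26)^2 = 38·26/2704 = 19/52. Hence ||D|| = 19/52.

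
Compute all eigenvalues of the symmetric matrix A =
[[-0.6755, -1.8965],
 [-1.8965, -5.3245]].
sigma(A) ≈ {-6, 0}

A is real symmetric, so its spectrum consists of real eigenvalues. Expanding the characteristic polynomial of the displayed matrix gives
  det(λ I - A) = p(λ) = λ^2 + (6)λ + (0).
Solving p(λ) = 0 yields eigenvalues ≈ -6, 0. (A is shown rounded to 4 decimals, so these recover the underlying integer eigenvalues to within that precision.)
Verification: the trace of A = -6 equals the sum of eigenvalues -6, and det(A) ≈ -0.0000 matches the eigenvalue product 0.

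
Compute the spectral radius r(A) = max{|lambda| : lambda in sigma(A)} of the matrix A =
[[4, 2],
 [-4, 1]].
r(A) = sqrt(12) ≈ 3.4641

The eigenvalues of A are the roots of its characteristic polynomial. With M = A (coefficients from the trace and determinant):
  p(λ) = det(λ I - M) = λ^2 - 5λ + 12.
For λ^2 - 5λ + 12 the discriminant is -23. It is negative, so the roots are the complex-conjugate pair λ = 5/2 ± (sqrt(23)/2) i ≈ 2.5 ± 2.3979i. For a conjugate pair the product of the roots equals the constant term, so |λ|^2 = 12 and |λ| = sqrt(12) ≈ 3.4641.
Thus the eigenvalues (to 4 decimals) are 2.5 ± 2.3979i (modulus 3.4641). The spectral radius is the largest modulus: r(A) = sqrt(12) ≈ 3.4641. (Cross-check: r(A) ≤ ||A||_2 ≈ 5.7079; equality holds whenever A is normal, though it can also hold for some non-normal A.)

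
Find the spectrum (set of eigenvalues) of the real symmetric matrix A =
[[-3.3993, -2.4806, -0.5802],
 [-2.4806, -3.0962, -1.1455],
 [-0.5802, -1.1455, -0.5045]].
sigma(A) ≈ {-6, -1, 0}

A is real symmetric, so its spectrum consists of real eigenvalues. Expanding the characteristic polynomial of the displayed matrix gives
  det(λ I - A) = p(λ) = λ^3 + (7)λ^2 + (6)λ + (0).
Solving p(λ) = 0 yields eigenvalues ≈ -6, -1, 0. (A is shown rounded to 4 decimals, so these recover the underlying integer eigenvalues to within that precision.)
Verification: the trace of A = -7 equals the sum of eigenvalues -7, and det(A) ≈ -0.0000 matches the eigenvalue product 0.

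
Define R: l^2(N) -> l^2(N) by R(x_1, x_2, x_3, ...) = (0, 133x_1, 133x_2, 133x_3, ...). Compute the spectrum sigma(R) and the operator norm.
sigma(R) = closed disk {z in C : |z| ≤ 133}; ||R|| = 133

Note R = 133·U where U is the unit right shift (U x)_k = x_{k-1} (with x_0 := 0); so ||R|| = 133||U|| and sigma(R) = 133·sigma(U). ||R x||^2 = sum_{k≥1} |133x_k|^2 = 17689||x||^2, so ||R|| = 133 and sigma(R) ⊂ {|z| ≤ 133}. For any |lambda| < 133, the equation (R - lambda I) x = 0 forces x_1 = 0, then 133x_k = lambda x_{k+1} ⇒ x = 0, so R has no eigenvalues. But (R - lambda I) is not surjective for |lambda| < 133: solving (R - lambda I) x = e_1 would require x_n proportional to (lambda/133)^(-n), which is not in l^2. So every |lambda| < 133 lies in the residual spectrum. The boundary |lambda| = 133 is in the approximate point spectrum (the spectrum is closed). Hence sigma(R) is the closed disk of radius 133.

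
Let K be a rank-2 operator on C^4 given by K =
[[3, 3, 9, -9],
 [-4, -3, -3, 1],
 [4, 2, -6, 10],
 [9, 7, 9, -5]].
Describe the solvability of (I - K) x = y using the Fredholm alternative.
(I - K) is invertible (det(I - K) = -1 ≠ 0), so for every y in C^4 the equation (I - K) x = y has a unique solution.

K has rank 2 and factors as K = U V^T = u1 v1^T + u2 v2^T with u1 = (-3, 1, 2, -3), v1 = (-1, -1, -3, 3), u2 = (0, 1, -2, -2), v2 = (-3, -2, 0, -2) (multiplying out reproduces the displayed K). The nonzero eigenvalues of U V^T coincide with those of the 2 x 2 matrix G = V^T U = [[v1·u1, v1·u2], [v2·u1, v2·u2]] = [[-13, -1], [13, 2]], and by the Sylvester determinant identity det(I_4 - U V^T) = det(I_2 - V^T U) = det([[14, 1], [-13, -1]]) = (14)(-1) - (1)(-13) = -1. (Direct check: I - K =
[[-2, -3, -9, 9],
 [4, 4, 3, -1],
 [-4, -2, 7, -10],
 [-9, -7, -9, 6]]
has determinant -1.) The finite-dimensional Fredholm alternative says: either (I - K) is invertible, or ker(I - K) ≠ {0} and then range(I - K) = ker((I - K)^*)^⊥, with dim ker(I - K) = dim ker((I - K)^*). Since det(I - K) ≠ 0, 1 is not an eigenvalue of K and ker(I - K) = {0}, so we are in the first case: for every y there is a unique x = (I - K)^(-1) y. (Explicitly, by the Woodbury identity, (I - U V^T)^(-1) = I + U (I_2 - G)^(-1) V^T.)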